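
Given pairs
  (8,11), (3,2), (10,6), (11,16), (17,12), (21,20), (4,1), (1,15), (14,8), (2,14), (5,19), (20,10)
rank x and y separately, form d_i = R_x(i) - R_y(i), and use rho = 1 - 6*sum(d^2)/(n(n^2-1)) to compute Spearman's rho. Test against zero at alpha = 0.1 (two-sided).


Step 1: Rank x and y separately (midranks; no ties here).
rank(x): 8->6, 3->3, 10->7, 11->8, 17->10, 21->12, 4->4, 1->1, 14->9, 2->2, 5->5, 20->11
rank(y): 11->6, 2->2, 6->3, 16->10, 12->7, 20->12, 1->1, 15->9, 8->4, 14->8, 19->11, 10->5
Step 2: d_i = R_x(i) - R_y(i); compute d_i^2.
  (6-6)^2=0, (3-2)^2=1, (7-3)^2=16, (8-10)^2=4, (10-7)^2=9, (12-12)^2=0, (4-1)^2=9, (1-9)^2=64, (9-4)^2=25, (2-8)^2=36, (5-11)^2=36, (11-5)^2=36
sum(d^2) = 236.
Step 3: rho = 1 - 6*236 / (12*(12^2 - 1)) = 1 - 1416/1716 = 0.174825.
Step 4: Under H0, t = rho * sqrt((n-2)/(1-rho^2)) = 0.5615 ~ t(10).
Step 5: Two-sided p-value from the t-distribution with 10 df = 0.586824.
Step 6: alpha = 0.1. fail to reject H0.

rho = 0.1748, p = 0.586824, fail to reject H0 at alpha = 0.1.


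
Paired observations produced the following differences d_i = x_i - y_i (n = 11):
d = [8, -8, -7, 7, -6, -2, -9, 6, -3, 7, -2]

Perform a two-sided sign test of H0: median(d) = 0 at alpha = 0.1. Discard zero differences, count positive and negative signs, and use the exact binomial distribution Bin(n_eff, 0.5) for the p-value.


Step 1: Discard zero differences. Original n = 11; n_eff = number of nonzero differences = 11.
Nonzero differences (with sign): +8, -8, -7, +7, -6, -2, -9, +6, -3, +7, -2
Step 2: Count signs: positive = 4, negative = 7.
Step 3: Under H0: P(positive) = 0.5, so the number of positives S ~ Bin(11, 0.5).
Step 4: Two-sided exact p-value = sum of Bin(11,0.5) probabilities at or below the observed probability = 0.548828.
Step 5: alpha = 0.1. fail to reject H0.

n_eff = 11, pos = 4, neg = 7, p = 0.548828, fail to reject H0.


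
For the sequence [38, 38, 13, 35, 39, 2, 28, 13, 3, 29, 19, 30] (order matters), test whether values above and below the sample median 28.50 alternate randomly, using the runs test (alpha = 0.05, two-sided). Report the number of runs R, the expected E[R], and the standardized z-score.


Step 1: Compute median = 28.50; label A = above, B = below.
Labels in order: AABAABBBBABA  (n_A = 6, n_B = 6)
Step 2: Count runs R = 7.
Step 3: Under H0 (random ordering), E[R] = 2*n_A*n_B/(n_A+n_B) + 1 = 2*6*6/12 + 1 = 7.0000.
        Var[R] = 2*n_A*n_B*(2*n_A*n_B - n_A - n_B) / ((n_A+n_B)^2 * (n_A+n_B-1)) = 4320/1584 = 2.7273.
        SD[R] = 1.6514.
Step 4: R = E[R], so z = 0 with no continuity correction.
Step 5: Two-sided p-value via normal approximation = 2*(1 - Phi(|z|)) = 1.000000.
Step 6: alpha = 0.05. fail to reject H0.

R = 7, z = 0.0000, p = 1.000000, fail to reject H0.


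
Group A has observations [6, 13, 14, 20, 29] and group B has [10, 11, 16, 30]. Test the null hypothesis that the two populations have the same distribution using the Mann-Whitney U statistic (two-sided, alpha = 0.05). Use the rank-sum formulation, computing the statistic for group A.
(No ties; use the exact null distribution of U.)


Step 1: Combine and sort all 9 observations; assign midranks.
sorted (value, group): (6,X), (10,Y), (11,Y), (13,X), (14,X), (16,Y), (20,X), (29,X), (30,Y)
ranks: 6->1, 10->2, 11->3, 13->4, 14->5, 16->6, 20->7, 29->8, 30->9
Step 2: Rank sum for X: R1 = 1 + 4 + 5 + 7 + 8 = 25.
Step 3: U_X = R1 - n1(n1+1)/2 = 25 - 5*6/2 = 25 - 15 = 10.
       U_Y = n1*n2 - U_X = 20 - 10 = 10.
Step 4: No ties, so the exact null distribution of U (based on enumerating the C(9,5) = 126 equally likely rank assignments) gives the two-sided p-value.
Step 5: p-value = 1.000000; compare to alpha = 0.05. fail to reject H0.

U_X = 10, p = 1.000000, fail to reject H0 at alpha = 0.05.


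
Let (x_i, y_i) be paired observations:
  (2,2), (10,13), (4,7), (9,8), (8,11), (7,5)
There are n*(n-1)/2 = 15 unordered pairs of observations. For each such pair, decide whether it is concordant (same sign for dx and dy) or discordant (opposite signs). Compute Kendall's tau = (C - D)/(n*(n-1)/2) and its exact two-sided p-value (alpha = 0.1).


Step 1: Enumerate the 15 unordered pairs (i,j) with i<j and classify each by sign(x_j-x_i) * sign(y_j-y_i).
  (1,2):dx=+8,dy=+11->C; (1,3):dx=+2,dy=+5->C; (1,4):dx=+7,dy=+6->C; (1,5):dx=+6,dy=+9->C
  (1,6):dx=+5,dy=+3->C; (2,3):dx=-6,dy=-6->C; (2,4):dx=-1,dy=-5->C; (2,5):dx=-2,dy=-2->C
  (2,6):dx=-3,dy=-8->C; (3,4):dx=+5,dy=+1->C; (3,5):dx=+4,dy=+4->C; (3,6):dx=+3,dy=-2->D
  (4,5):dx=-1,dy=+3->D; (4,6):dx=-2,dy=-3->C; (5,6):dx=-1,dy=-6->C
Step 2: C = 13, D = 2, total pairs = 15.
Step 3: tau = (C - D)/(n(n-1)/2) = (13 - 2)/15 = 0.733333.
Step 4: Exact two-sided p-value (enumerate n! = 720 permutations of y under H0): p = 0.055556.
Step 5: alpha = 0.1. reject H0.

tau_b = 0.7333 (C=13, D=2), p = 0.055556, reject H0.


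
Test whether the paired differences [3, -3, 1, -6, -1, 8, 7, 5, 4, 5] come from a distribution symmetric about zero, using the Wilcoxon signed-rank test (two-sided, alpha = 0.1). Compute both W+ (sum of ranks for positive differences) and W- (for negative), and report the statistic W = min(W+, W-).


Step 1: Drop any zero differences (none here) and take |d_i|.
|d| = [3, 3, 1, 6, 1, 8, 7, 5, 4, 5]
Step 2: Midrank |d_i| (ties get averaged ranks).
ranks: |3|->3.5, |3|->3.5, |1|->1.5, |6|->8, |1|->1.5, |8|->10, |7|->9, |5|->6.5, |4|->5, |5|->6.5
Step 3: Attach original signs; sum ranks with positive sign and with negative sign.
W+ = 3.5 + 1.5 + 10 + 9 + 6.5 + 5 + 6.5 = 42
W- = 3.5 + 8 + 1.5 = 13
(Check: W+ + W- = 55 should equal n(n+1)/2 = 55.)
Step 4: Test statistic W = min(W+, W-) = 13.
Step 5: Ties in |d|, so use the tie-corrected normal approximation.
        E[W] = n(n+1)/4 = 10*11/4 = 27.5.
        Tie groups: |d|=1 (t=2), |d|=3 (t=2), |d|=5 (t=2); sum(t^3 - t) = 18.
        Var[W] = n(n+1)(2n+1)/24 - sum(t^3-t)/48 = 2310/24 - 18/48 = 95.875.
        z = (W - E[W]) / sqrt(Var[W]) = (13 - 27.5) / 9.7916 = -1.4809.
        Two-sided p = 2*Phi(z) = 0.138643.
Step 6: alpha = 0.1. fail to reject H0.

W+ = 42, W- = 13, W = min = 13, p = 0.138643, fail to reject H0.


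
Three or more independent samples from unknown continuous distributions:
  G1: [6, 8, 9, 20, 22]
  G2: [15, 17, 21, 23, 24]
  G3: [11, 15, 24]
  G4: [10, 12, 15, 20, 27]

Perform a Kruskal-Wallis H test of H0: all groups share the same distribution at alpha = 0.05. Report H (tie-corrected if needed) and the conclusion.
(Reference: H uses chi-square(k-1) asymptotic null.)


Step 1: Combine all N = 18 observations and assign midranks.
sorted (value, group, rank): (6,G1,1), (8,G1,2), (9,G1,3), (10,G4,4), (11,G3,5), (12,G4,6), (15,G2,8), (15,G3,8), (15,G4,8), (17,G2,10), (20,G1,11.5), (20,G4,11.5), (21,G2,13), (22,G1,14), (23,G2,15), (24,G2,16.5), (24,G3,16.5), (27,G4,18)
Step 2: Sum ranks within each group.
R_1 = 31.5 (n_1 = 5)
R_2 = 62.5 (n_2 = 5)
R_3 = 29.5 (n_3 = 3)
R_4 = 47.5 (n_4 = 5)
Step 3: H = 12/(N(N+1)) * sum(R_i^2/n_i) - 3(N+1)
     = 12/(18*19) * (31.5^2/5 + 62.5^2/5 + 29.5^2/3 + 47.5^2/5) - 3*19
     = 0.035088 * 1721.03 - 57
     = 3.387135.
Step 4: Ties present; correction factor C = 1 - 36/(18^3 - 18) = 0.993808. Corrected H = 3.387135 / 0.993808 = 3.408238.
Step 5: Under H0, H ~ chi^2(3); p-value = 0.332860.
Step 6: alpha = 0.05. fail to reject H0.

H = 3.4082, df = 3, p = 0.332860, fail to reject H0.


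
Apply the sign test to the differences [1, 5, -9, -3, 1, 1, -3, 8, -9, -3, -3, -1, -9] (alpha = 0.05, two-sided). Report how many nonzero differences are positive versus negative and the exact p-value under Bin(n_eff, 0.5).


Step 1: Discard zero differences. Original n = 13; n_eff = number of nonzero differences = 13.
Nonzero differences (with sign): +1, +5, -9, -3, +1, +1, -3, +8, -9, -3, -3, -1, -9
Step 2: Count signs: positive = 5, negative = 8.
Step 3: Under H0: P(positive) = 0.5, so the number of positives S ~ Bin(13, 0.5).
Step 4: Two-sided exact p-value = sum of Bin(13,0.5) probabilities at or below the observed probability = 0.581055.
Step 5: alpha = 0.05. fail to reject H0.

n_eff = 13, pos = 5, neg = 8, p = 0.581055, fail to reject H0.


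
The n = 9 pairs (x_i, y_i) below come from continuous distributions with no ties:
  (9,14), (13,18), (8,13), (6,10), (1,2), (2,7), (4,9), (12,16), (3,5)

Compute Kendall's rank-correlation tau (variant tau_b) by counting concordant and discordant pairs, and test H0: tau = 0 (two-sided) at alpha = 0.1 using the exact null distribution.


Step 1: Enumerate the 36 unordered pairs (i,j) with i<j and classify each by sign(x_j-x_i) * sign(y_j-y_i).
  (1,2):dx=+4,dy=+4->C; (1,3):dx=-1,dy=-1->C; (1,4):dx=-3,dy=-4->C; (1,5):dx=-8,dy=-12->C
  (1,6):dx=-7,dy=-7->C; (1,7):dx=-5,dy=-5->C; (1,8):dx=+3,dy=+2->C; (1,9):dx=-6,dy=-9->C
  (2,3):dx=-5,dy=-5->C; (2,4):dx=-7,dy=-8->C; (2,5):dx=-12,dy=-16->C; (2,6):dx=-11,dy=-11->C
  (2,7):dx=-9,dy=-9->C; (2,8):dx=-1,dy=-2->C; (2,9):dx=-10,dy=-13->C; (3,4):dx=-2,dy=-3->C
  (3,5):dx=-7,dy=-11->C; (3,6):dx=-6,dy=-6->C; (3,7):dx=-4,dy=-4->C; (3,8):dx=+4,dy=+3->C
  (3,9):dx=-5,dy=-8->C; (4,5):dx=-5,dy=-8->C; (4,6):dx=-4,dy=-3->C; (4,7):dx=-2,dy=-1->C
  (4,8):dx=+6,dy=+6->C; (4,9):dx=-3,dy=-5->C; (5,6):dx=+1,dy=+5->C; (5,7):dx=+3,dy=+7->C
  (5,8):dx=+11,dy=+14->C; (5,9):dx=+2,dy=+3->C; (6,7):dx=+2,dy=+2->C; (6,8):dx=+10,dy=+9->C
  (6,9):dx=+1,dy=-2->D; (7,8):dx=+8,dy=+7->C; (7,9):dx=-1,dy=-4->C; (8,9):dx=-9,dy=-11->C
Step 2: C = 35, D = 1, total pairs = 36.
Step 3: tau = (C - D)/(n(n-1)/2) = (35 - 1)/36 = 0.944444.
Step 4: Exact two-sided p-value (enumerate n! = 362880 permutations of y under H0): p = 0.000050.
Step 5: alpha = 0.1. reject H0.

tau_b = 0.9444 (C=35, D=1), p = 0.000050, reject H0.


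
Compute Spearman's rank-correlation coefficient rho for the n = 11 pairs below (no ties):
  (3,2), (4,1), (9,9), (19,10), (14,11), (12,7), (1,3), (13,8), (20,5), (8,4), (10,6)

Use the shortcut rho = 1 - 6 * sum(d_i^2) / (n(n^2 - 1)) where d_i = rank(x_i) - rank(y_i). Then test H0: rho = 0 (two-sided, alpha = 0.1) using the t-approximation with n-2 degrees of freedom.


Step 1: Rank x and y separately (midranks; no ties here).
rank(x): 3->2, 4->3, 9->5, 19->10, 14->9, 12->7, 1->1, 13->8, 20->11, 8->4, 10->6
rank(y): 2->2, 1->1, 9->9, 10->10, 11->11, 7->7, 3->3, 8->8, 5->5, 4->4, 6->6
Step 2: d_i = R_x(i) - R_y(i); compute d_i^2.
  (2-2)^2=0, (3-1)^2=4, (5-9)^2=16, (10-10)^2=0, (9-11)^2=4, (7-7)^2=0, (1-3)^2=4, (8-8)^2=0, (11-5)^2=36, (4-4)^2=0, (6-6)^2=0
sum(d^2) = 64.
Step 3: rho = 1 - 6*64 / (11*(11^2 - 1)) = 1 - 384/1320 = 0.709091.
Step 4: Under H0, t = rho * sqrt((n-2)/(1-rho^2)) = 3.0169 ~ t(9).
Step 5: Two-sided p-value from the t-distribution with 9 df = 0.014552.
Step 6: alpha = 0.1. reject H0.

rho = 0.7091, p = 0.014552, reject H0 at alpha = 0.1.


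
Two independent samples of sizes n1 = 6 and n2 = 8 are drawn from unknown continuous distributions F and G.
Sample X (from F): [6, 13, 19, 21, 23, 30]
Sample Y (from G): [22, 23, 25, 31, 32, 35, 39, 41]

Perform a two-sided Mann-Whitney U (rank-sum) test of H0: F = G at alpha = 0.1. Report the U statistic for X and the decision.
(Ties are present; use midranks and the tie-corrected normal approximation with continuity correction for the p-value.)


Step 1: Combine and sort all 14 observations; assign midranks.
sorted (value, group): (6,X), (13,X), (19,X), (21,X), (22,Y), (23,X), (23,Y), (25,Y), (30,X), (31,Y), (32,Y), (35,Y), (39,Y), (41,Y)
ranks: 6->1, 13->2, 19->3, 21->4, 22->5, 23->6.5, 23->6.5, 25->8, 30->9, 31->10, 32->11, 35->12, 39->13, 41->14
Step 2: Rank sum for X: R1 = 1 + 2 + 3 + 4 + 6.5 + 9 = 25.5.
Step 3: U_X = R1 - n1(n1+1)/2 = 25.5 - 6*7/2 = 25.5 - 21 = 4.5.
       U_Y = n1*n2 - U_X = 48 - 4.5 = 43.5.
Step 4: Ties are present, so use the tie-corrected normal approximation (with continuity correction) for the p-value.
Step 5: p-value = 0.014065; compare to alpha = 0.1. reject H0.

U_X = 4.5, p = 0.014065, reject H0 at alpha = 0.1.


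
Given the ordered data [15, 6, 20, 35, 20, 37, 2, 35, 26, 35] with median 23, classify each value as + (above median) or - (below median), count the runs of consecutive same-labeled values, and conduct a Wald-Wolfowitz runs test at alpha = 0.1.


Step 1: Compute median = 23; label A = above, B = below.
Labels in order: BBBABABAAA  (n_A = 5, n_B = 5)
Step 2: Count runs R = 6.
Step 3: Under H0 (random ordering), E[R] = 2*n_A*n_B/(n_A+n_B) + 1 = 2*5*5/10 + 1 = 6.0000.
        Var[R] = 2*n_A*n_B*(2*n_A*n_B - n_A - n_B) / ((n_A+n_B)^2 * (n_A+n_B-1)) = 2000/900 = 2.2222.
        SD[R] = 1.4907.
Step 4: R = E[R], so z = 0 with no continuity correction.
Step 5: Two-sided p-value via normal approximation = 2*(1 - Phi(|z|)) = 1.000000.
Step 6: alpha = 0.1. fail to reject H0.

R = 6, z = 0.0000, p = 1.000000, fail to reject H0.


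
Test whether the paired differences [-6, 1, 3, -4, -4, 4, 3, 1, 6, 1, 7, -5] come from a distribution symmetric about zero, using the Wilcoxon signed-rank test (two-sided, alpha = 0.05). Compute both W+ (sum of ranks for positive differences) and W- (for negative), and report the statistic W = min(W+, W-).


Step 1: Drop any zero differences (none here) and take |d_i|.
|d| = [6, 1, 3, 4, 4, 4, 3, 1, 6, 1, 7, 5]
Step 2: Midrank |d_i| (ties get averaged ranks).
ranks: |6|->10.5, |1|->2, |3|->4.5, |4|->7, |4|->7, |4|->7, |3|->4.5, |1|->2, |6|->10.5, |1|->2, |7|->12, |5|->9
Step 3: Attach original signs; sum ranks with positive sign and with negative sign.
W+ = 2 + 4.5 + 7 + 4.5 + 2 + 10.5 + 2 + 12 = 44.5
W- = 10.5 + 7 + 7 + 9 = 33.5
(Check: W+ + W- = 78 should equal n(n+1)/2 = 78.)
Step 4: Test statistic W = min(W+, W-) = 33.5.
Step 5: Ties in |d|, so use the tie-corrected normal approximation.
        E[W] = n(n+1)/4 = 12*13/4 = 39.
        Tie groups: |d|=1 (t=3), |d|=3 (t=2), |d|=4 (t=3), |d|=6 (t=2); sum(t^3 - t) = 60.
        Var[W] = n(n+1)(2n+1)/24 - sum(t^3-t)/48 = 3900/24 - 60/48 = 161.25.
        z = (W - E[W]) / sqrt(Var[W]) = (33.5 - 39) / 12.6984 = -0.4331.
        Two-sided p = 2*Phi(z) = 0.664924.
Step 6: alpha = 0.05. fail to reject H0.

W+ = 44.5, W- = 33.5, W = min = 33.5, p = 0.664924, fail to reject H0.


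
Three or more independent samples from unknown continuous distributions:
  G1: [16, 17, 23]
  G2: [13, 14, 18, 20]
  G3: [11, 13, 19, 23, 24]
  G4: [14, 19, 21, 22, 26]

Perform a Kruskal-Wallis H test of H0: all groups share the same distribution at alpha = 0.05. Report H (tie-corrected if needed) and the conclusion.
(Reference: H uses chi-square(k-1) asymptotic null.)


Step 1: Combine all N = 17 observations and assign midranks.
sorted (value, group, rank): (11,G3,1), (13,G2,2.5), (13,G3,2.5), (14,G2,4.5), (14,G4,4.5), (16,G1,6), (17,G1,7), (18,G2,8), (19,G3,9.5), (19,G4,9.5), (20,G2,11), (21,G4,12), (22,G4,13), (23,G1,14.5), (23,G3,14.5), (24,G3,16), (26,G4,17)
Step 2: Sum ranks within each group.
R_1 = 27.5 (n_1 = 3)
R_2 = 26 (n_2 = 4)
R_3 = 43.5 (n_3 = 5)
R_4 = 56 (n_4 = 5)
Step 3: H = 12/(N(N+1)) * sum(R_i^2/n_i) - 3(N+1)
     = 12/(17*18) * (27.5^2/3 + 26^2/4 + 43.5^2/5 + 56^2/5) - 3*18
     = 0.039216 * 1426.73 - 54
     = 1.950327.
Step 4: Ties present; correction factor C = 1 - 24/(17^3 - 17) = 0.995098. Corrected H = 1.950327 / 0.995098 = 1.959934.
Step 5: Under H0, H ~ chi^2(3); p-value = 0.580764.
Step 6: alpha = 0.05. fail to reject H0.

H = 1.9599, df = 3, p = 0.580764, fail to reject H0.


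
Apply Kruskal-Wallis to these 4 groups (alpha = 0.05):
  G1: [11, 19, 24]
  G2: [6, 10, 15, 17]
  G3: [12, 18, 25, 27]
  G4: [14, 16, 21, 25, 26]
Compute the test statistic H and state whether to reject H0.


Step 1: Combine all N = 16 observations and assign midranks.
sorted (value, group, rank): (6,G2,1), (10,G2,2), (11,G1,3), (12,G3,4), (14,G4,5), (15,G2,6), (16,G4,7), (17,G2,8), (18,G3,9), (19,G1,10), (21,G4,11), (24,G1,12), (25,G3,13.5), (25,G4,13.5), (26,G4,15), (27,G3,16)
Step 2: Sum ranks within each group.
R_1 = 25 (n_1 = 3)
R_2 = 17 (n_2 = 4)
R_3 = 42.5 (n_3 = 4)
R_4 = 51.5 (n_4 = 5)
Step 3: H = 12/(N(N+1)) * sum(R_i^2/n_i) - 3(N+1)
     = 12/(16*17) * (25^2/3 + 17^2/4 + 42.5^2/4 + 51.5^2/5) - 3*17
     = 0.044118 * 1262.6 - 51
     = 4.702757.
Step 4: Ties present; correction factor C = 1 - 6/(16^3 - 16) = 0.998529. Corrected H = 4.702757 / 0.998529 = 4.709683.
Step 5: Under H0, H ~ chi^2(3); p-value = 0.194332.
Step 6: alpha = 0.05. fail to reject H0.

H = 4.7097, df = 3, p = 0.194332, fail to reject H0.


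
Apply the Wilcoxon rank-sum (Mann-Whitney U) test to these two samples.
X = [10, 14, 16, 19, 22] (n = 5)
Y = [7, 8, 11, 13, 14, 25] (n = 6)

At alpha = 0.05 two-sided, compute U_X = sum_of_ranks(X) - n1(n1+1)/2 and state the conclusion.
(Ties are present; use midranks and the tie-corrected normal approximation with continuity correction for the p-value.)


Step 1: Combine and sort all 11 observations; assign midranks.
sorted (value, group): (7,Y), (8,Y), (10,X), (11,Y), (13,Y), (14,X), (14,Y), (16,X), (19,X), (22,X), (25,Y)
ranks: 7->1, 8->2, 10->3, 11->4, 13->5, 14->6.5, 14->6.5, 16->8, 19->9, 22->10, 25->11
Step 2: Rank sum for X: R1 = 3 + 6.5 + 8 + 9 + 10 = 36.5.
Step 3: U_X = R1 - n1(n1+1)/2 = 36.5 - 5*6/2 = 36.5 - 15 = 21.5.
       U_Y = n1*n2 - U_X = 30 - 21.5 = 8.5.
Step 4: Ties are present, so use the tie-corrected normal approximation (with continuity correction) for the p-value.
Step 5: p-value = 0.272229; compare to alpha = 0.05. fail to reject H0.

U_X = 21.5, p = 0.272229, fail to reject H0 at alpha = 0.05.


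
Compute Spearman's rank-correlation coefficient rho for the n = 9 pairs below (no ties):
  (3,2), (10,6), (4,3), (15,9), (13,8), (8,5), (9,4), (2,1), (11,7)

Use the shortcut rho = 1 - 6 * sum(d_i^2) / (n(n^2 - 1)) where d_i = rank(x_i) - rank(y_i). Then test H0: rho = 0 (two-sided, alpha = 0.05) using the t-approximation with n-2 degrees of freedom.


Step 1: Rank x and y separately (midranks; no ties here).
rank(x): 3->2, 10->6, 4->3, 15->9, 13->8, 8->4, 9->5, 2->1, 11->7
rank(y): 2->2, 6->6, 3->3, 9->9, 8->8, 5->5, 4->4, 1->1, 7->7
Step 2: d_i = R_x(i) - R_y(i); compute d_i^2.
  (2-2)^2=0, (6-6)^2=0, (3-3)^2=0, (9-9)^2=0, (8-8)^2=0, (4-5)^2=1, (5-4)^2=1, (1-1)^2=0, (7-7)^2=0
sum(d^2) = 2.
Step 3: rho = 1 - 6*2 / (9*(9^2 - 1)) = 1 - 12/720 = 0.983333.
Step 4: Under H0, t = rho * sqrt((n-2)/(1-rho^2)) = 14.3096 ~ t(7).
Step 5: Two-sided p-value from the t-distribution with 7 df = 0.000002.
Step 6: alpha = 0.05. reject H0.

rho = 0.9833, p = 0.000002, reject H0 at alpha = 0.05.


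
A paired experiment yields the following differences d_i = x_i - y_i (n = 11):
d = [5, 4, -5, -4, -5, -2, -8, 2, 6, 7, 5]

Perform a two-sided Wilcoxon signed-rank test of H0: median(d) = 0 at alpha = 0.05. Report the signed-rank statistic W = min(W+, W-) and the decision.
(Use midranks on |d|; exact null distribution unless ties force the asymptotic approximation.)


Step 1: Drop any zero differences (none here) and take |d_i|.
|d| = [5, 4, 5, 4, 5, 2, 8, 2, 6, 7, 5]
Step 2: Midrank |d_i| (ties get averaged ranks).
ranks: |5|->6.5, |4|->3.5, |5|->6.5, |4|->3.5, |5|->6.5, |2|->1.5, |8|->11, |2|->1.5, |6|->9, |7|->10, |5|->6.5
Step 3: Attach original signs; sum ranks with positive sign and with negative sign.
W+ = 6.5 + 3.5 + 1.5 + 9 + 10 + 6.5 = 37
W- = 6.5 + 3.5 + 6.5 + 1.5 + 11 = 29
(Check: W+ + W- = 66 should equal n(n+1)/2 = 66.)
Step 4: Test statistic W = min(W+, W-) = 29.
Step 5: Ties in |d|, so use the tie-corrected normal approximation.
        E[W] = n(n+1)/4 = 11*12/4 = 33.
        Tie groups: |d|=2 (t=2), |d|=4 (t=2), |d|=5 (t=4); sum(t^3 - t) = 72.
        Var[W] = n(n+1)(2n+1)/24 - sum(t^3-t)/48 = 3036/24 - 72/48 = 125.
        z = (W - E[W]) / sqrt(Var[W]) = (29 - 33) / 11.1803 = -0.3578.
        Two-sided p = 2*Phi(z) = 0.720515.
Step 6: alpha = 0.05. fail to reject H0.

W+ = 37, W- = 29, W = min = 29, p = 0.720515, fail to reject H0.


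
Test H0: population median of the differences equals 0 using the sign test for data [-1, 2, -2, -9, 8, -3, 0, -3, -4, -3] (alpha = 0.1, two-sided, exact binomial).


Step 1: Discard zero differences. Original n = 10; n_eff = number of nonzero differences = 9.
Nonzero differences (with sign): -1, +2, -2, -9, +8, -3, -3, -4, -3
Step 2: Count signs: positive = 2, negative = 7.
Step 3: Under H0: P(positive) = 0.5, so the number of positives S ~ Bin(9, 0.5).
Step 4: Two-sided exact p-value = sum of Bin(9,0.5) probabilities at or below the observed probability = 0.179688.
Step 5: alpha = 0.1. fail to reject H0.

n_eff = 9, pos = 2, neg = 7, p = 0.179688, fail to reject H0.


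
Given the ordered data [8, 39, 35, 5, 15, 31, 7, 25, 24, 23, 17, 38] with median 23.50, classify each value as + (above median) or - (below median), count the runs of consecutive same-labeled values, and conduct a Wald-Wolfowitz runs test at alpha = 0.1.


Step 1: Compute median = 23.50; label A = above, B = below.
Labels in order: BAABBABAABBA  (n_A = 6, n_B = 6)
Step 2: Count runs R = 8.
Step 3: Under H0 (random ordering), E[R] = 2*n_A*n_B/(n_A+n_B) + 1 = 2*6*6/12 + 1 = 7.0000.
        Var[R] = 2*n_A*n_B*(2*n_A*n_B - n_A - n_B) / ((n_A+n_B)^2 * (n_A+n_B-1)) = 4320/1584 = 2.7273.
        SD[R] = 1.6514.
Step 4: Continuity-corrected z = (R - 0.5 - E[R]) / SD[R] = (8 - 0.5 - 7.0000) / 1.6514 = 0.3028.
Step 5: Two-sided p-value via normal approximation = 2*(1 - Phi(|z|)) = 0.762069.
Step 6: alpha = 0.1. fail to reject H0.

R = 8, z = 0.3028, p = 0.762069, fail to reject H0.


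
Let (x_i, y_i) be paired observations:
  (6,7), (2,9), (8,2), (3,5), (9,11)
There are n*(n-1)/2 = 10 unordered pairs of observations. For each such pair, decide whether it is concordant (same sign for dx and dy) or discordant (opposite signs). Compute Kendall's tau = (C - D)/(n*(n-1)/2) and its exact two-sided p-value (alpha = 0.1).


Step 1: Enumerate the 10 unordered pairs (i,j) with i<j and classify each by sign(x_j-x_i) * sign(y_j-y_i).
  (1,2):dx=-4,dy=+2->D; (1,3):dx=+2,dy=-5->D; (1,4):dx=-3,dy=-2->C; (1,5):dx=+3,dy=+4->C
  (2,3):dx=+6,dy=-7->D; (2,4):dx=+1,dy=-4->D; (2,5):dx=+7,dy=+2->C; (3,4):dx=-5,dy=+3->D
  (3,5):dx=+1,dy=+9->C; (4,5):dx=+6,dy=+6->C
Step 2: C = 5, D = 5, total pairs = 10.
Step 3: tau = (C - D)/(n(n-1)/2) = (5 - 5)/10 = 0.000000.
Step 4: Exact two-sided p-value (enumerate n! = 120 permutations of y under H0): p = 1.000000.
Step 5: alpha = 0.1. fail to reject H0.

tau_b = 0.0000 (C=5, D=5), p = 1.000000, fail to reject H0.


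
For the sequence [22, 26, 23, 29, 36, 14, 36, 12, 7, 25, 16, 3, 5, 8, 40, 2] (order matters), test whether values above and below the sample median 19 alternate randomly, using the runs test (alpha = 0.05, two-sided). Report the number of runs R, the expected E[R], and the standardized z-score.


Step 1: Compute median = 19; label A = above, B = below.
Labels in order: AAAAABABBABBBBAB  (n_A = 8, n_B = 8)
Step 2: Count runs R = 8.
Step 3: Under H0 (random ordering), E[R] = 2*n_A*n_B/(n_A+n_B) + 1 = 2*8*8/16 + 1 = 9.0000.
        Var[R] = 2*n_A*n_B*(2*n_A*n_B - n_A - n_B) / ((n_A+n_B)^2 * (n_A+n_B-1)) = 14336/3840 = 3.7333.
        SD[R] = 1.9322.
Step 4: Continuity-corrected z = (R + 0.5 - E[R]) / SD[R] = (8 + 0.5 - 9.0000) / 1.9322 = -0.2588.
Step 5: Two-sided p-value via normal approximation = 2*(1 - Phi(|z|)) = 0.795809.
Step 6: alpha = 0.05. fail to reject H0.

R = 8, z = -0.2588, p = 0.795809, fail to reject H0.


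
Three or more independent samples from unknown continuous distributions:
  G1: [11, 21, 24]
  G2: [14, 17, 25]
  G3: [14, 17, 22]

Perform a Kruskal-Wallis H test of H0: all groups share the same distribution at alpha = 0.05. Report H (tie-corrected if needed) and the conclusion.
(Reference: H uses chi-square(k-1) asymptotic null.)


Step 1: Combine all N = 9 observations and assign midranks.
sorted (value, group, rank): (11,G1,1), (14,G2,2.5), (14,G3,2.5), (17,G2,4.5), (17,G3,4.5), (21,G1,6), (22,G3,7), (24,G1,8), (25,G2,9)
Step 2: Sum ranks within each group.
R_1 = 15 (n_1 = 3)
R_2 = 16 (n_2 = 3)
R_3 = 14 (n_3 = 3)
Step 3: H = 12/(N(N+1)) * sum(R_i^2/n_i) - 3(N+1)
     = 12/(9*10) * (15^2/3 + 16^2/3 + 14^2/3) - 3*10
     = 0.133333 * 225.667 - 30
     = 0.088889.
Step 4: Ties present; correction factor C = 1 - 12/(9^3 - 9) = 0.983333. Corrected H = 0.088889 / 0.983333 = 0.090395.
Step 5: Under H0, H ~ chi^2(2); p-value = 0.955808.
Step 6: alpha = 0.05. fail to reject H0.

H = 0.0904, df = 2, p = 0.955808, fail to reject H0.


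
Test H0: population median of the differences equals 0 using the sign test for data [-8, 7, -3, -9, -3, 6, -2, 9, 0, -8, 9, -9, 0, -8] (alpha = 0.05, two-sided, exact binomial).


Step 1: Discard zero differences. Original n = 14; n_eff = number of nonzero differences = 12.
Nonzero differences (with sign): -8, +7, -3, -9, -3, +6, -2, +9, -8, +9, -9, -8
Step 2: Count signs: positive = 4, negative = 8.
Step 3: Under H0: P(positive) = 0.5, so the number of positives S ~ Bin(12, 0.5).
Step 4: Two-sided exact p-value = sum of Bin(12,0.5) probabilities at or below the observed probability = 0.387695.
Step 5: alpha = 0.05. fail to reject H0.

n_eff = 12, pos = 4, neg = 8, p = 0.387695, fail to reject H0.


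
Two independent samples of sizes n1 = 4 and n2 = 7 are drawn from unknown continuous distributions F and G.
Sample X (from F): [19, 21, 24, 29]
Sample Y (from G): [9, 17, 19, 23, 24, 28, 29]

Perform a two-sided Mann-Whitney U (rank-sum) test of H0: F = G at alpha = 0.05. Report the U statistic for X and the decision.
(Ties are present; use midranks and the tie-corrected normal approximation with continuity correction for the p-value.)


Step 1: Combine and sort all 11 observations; assign midranks.
sorted (value, group): (9,Y), (17,Y), (19,X), (19,Y), (21,X), (23,Y), (24,X), (24,Y), (28,Y), (29,X), (29,Y)
ranks: 9->1, 17->2, 19->3.5, 19->3.5, 21->5, 23->6, 24->7.5, 24->7.5, 28->9, 29->10.5, 29->10.5
Step 2: Rank sum for X: R1 = 3.5 + 5 + 7.5 + 10.5 = 26.5.
Step 3: U_X = R1 - n1(n1+1)/2 = 26.5 - 4*5/2 = 26.5 - 10 = 16.5.
       U_Y = n1*n2 - U_X = 28 - 16.5 = 11.5.
Step 4: Ties are present, so use the tie-corrected normal approximation (with continuity correction) for the p-value.
Step 5: p-value = 0.703524; compare to alpha = 0.05. fail to reject H0.

U_X = 16.5, p = 0.703524, fail to reject H0 at alpha = 0.05.


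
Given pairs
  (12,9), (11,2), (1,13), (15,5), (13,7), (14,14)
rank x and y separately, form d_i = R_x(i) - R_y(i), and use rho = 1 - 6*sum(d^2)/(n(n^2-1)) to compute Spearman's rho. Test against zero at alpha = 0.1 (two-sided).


Step 1: Rank x and y separately (midranks; no ties here).
rank(x): 12->3, 11->2, 1->1, 15->6, 13->4, 14->5
rank(y): 9->4, 2->1, 13->5, 5->2, 7->3, 14->6
Step 2: d_i = R_x(i) - R_y(i); compute d_i^2.
  (3-4)^2=1, (2-1)^2=1, (1-5)^2=16, (6-2)^2=16, (4-3)^2=1, (5-6)^2=1
sum(d^2) = 36.
Step 3: rho = 1 - 6*36 / (6*(6^2 - 1)) = 1 - 216/210 = -0.028571.
Step 4: Under H0, t = rho * sqrt((n-2)/(1-rho^2)) = -0.0572 ~ t(4).
Step 5: Two-sided p-value from the t-distribution with 4 df = 0.957155.
Step 6: alpha = 0.1. fail to reject H0.

rho = -0.0286, p = 0.957155, fail to reject H0 at alpha = 0.1.


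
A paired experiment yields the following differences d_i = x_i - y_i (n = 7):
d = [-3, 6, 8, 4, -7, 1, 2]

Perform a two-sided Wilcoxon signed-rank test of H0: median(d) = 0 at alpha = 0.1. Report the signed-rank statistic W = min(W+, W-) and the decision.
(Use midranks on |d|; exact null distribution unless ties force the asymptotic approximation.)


Step 1: Drop any zero differences (none here) and take |d_i|.
|d| = [3, 6, 8, 4, 7, 1, 2]
Step 2: Midrank |d_i| (ties get averaged ranks).
ranks: |3|->3, |6|->5, |8|->7, |4|->4, |7|->6, |1|->1, |2|->2
Step 3: Attach original signs; sum ranks with positive sign and with negative sign.
W+ = 5 + 7 + 4 + 1 + 2 = 19
W- = 3 + 6 = 9
(Check: W+ + W- = 28 should equal n(n+1)/2 = 28.)
Step 4: Test statistic W = min(W+, W-) = 9.
Step 5: No ties, so the exact null distribution over the 2^7 = 128 sign assignments gives the two-sided p-value = 0.468750.
Step 6: alpha = 0.1. fail to reject H0.

W+ = 19, W- = 9, W = min = 9, p = 0.468750, fail to reject H0.


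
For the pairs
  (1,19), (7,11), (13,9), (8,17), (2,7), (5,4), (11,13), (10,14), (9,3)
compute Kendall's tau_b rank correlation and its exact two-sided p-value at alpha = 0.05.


Step 1: Enumerate the 36 unordered pairs (i,j) with i<j and classify each by sign(x_j-x_i) * sign(y_j-y_i).
  (1,2):dx=+6,dy=-8->D; (1,3):dx=+12,dy=-10->D; (1,4):dx=+7,dy=-2->D; (1,5):dx=+1,dy=-12->D
  (1,6):dx=+4,dy=-15->D; (1,7):dx=+10,dy=-6->D; (1,8):dx=+9,dy=-5->D; (1,9):dx=+8,dy=-16->D
  (2,3):dx=+6,dy=-2->D; (2,4):dx=+1,dy=+6->C; (2,5):dx=-5,dy=-4->C; (2,6):dx=-2,dy=-7->C
  (2,7):dx=+4,dy=+2->C; (2,8):dx=+3,dy=+3->C; (2,9):dx=+2,dy=-8->D; (3,4):dx=-5,dy=+8->D
  (3,5):dx=-11,dy=-2->C; (3,6):dx=-8,dy=-5->C; (3,7):dx=-2,dy=+4->D; (3,8):dx=-3,dy=+5->D
  (3,9):dx=-4,dy=-6->C; (4,5):dx=-6,dy=-10->C; (4,6):dx=-3,dy=-13->C; (4,7):dx=+3,dy=-4->D
  (4,8):dx=+2,dy=-3->D; (4,9):dx=+1,dy=-14->D; (5,6):dx=+3,dy=-3->D; (5,7):dx=+9,dy=+6->C
  (5,8):dx=+8,dy=+7->C; (5,9):dx=+7,dy=-4->D; (6,7):dx=+6,dy=+9->C; (6,8):dx=+5,dy=+10->C
  (6,9):dx=+4,dy=-1->D; (7,8):dx=-1,dy=+1->D; (7,9):dx=-2,dy=-10->C; (8,9):dx=-1,dy=-11->C
Step 2: C = 16, D = 20, total pairs = 36.
Step 3: tau = (C - D)/(n(n-1)/2) = (16 - 20)/36 = -0.111111.
Step 4: Exact two-sided p-value (enumerate n! = 362880 permutations of y under H0): p = 0.761414.
Step 5: alpha = 0.05. fail to reject H0.

tau_b = -0.1111 (C=16, D=20), p = 0.761414, fail to reject H0.


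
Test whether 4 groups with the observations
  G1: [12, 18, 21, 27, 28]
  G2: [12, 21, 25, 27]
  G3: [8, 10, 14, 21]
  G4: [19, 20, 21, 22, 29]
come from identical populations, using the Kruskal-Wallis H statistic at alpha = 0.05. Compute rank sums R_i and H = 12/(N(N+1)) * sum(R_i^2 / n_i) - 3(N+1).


Step 1: Combine all N = 18 observations and assign midranks.
sorted (value, group, rank): (8,G3,1), (10,G3,2), (12,G1,3.5), (12,G2,3.5), (14,G3,5), (18,G1,6), (19,G4,7), (20,G4,8), (21,G1,10.5), (21,G2,10.5), (21,G3,10.5), (21,G4,10.5), (22,G4,13), (25,G2,14), (27,G1,15.5), (27,G2,15.5), (28,G1,17), (29,G4,18)
Step 2: Sum ranks within each group.
R_1 = 52.5 (n_1 = 5)
R_2 = 43.5 (n_2 = 4)
R_3 = 18.5 (n_3 = 4)
R_4 = 56.5 (n_4 = 5)
Step 3: H = 12/(N(N+1)) * sum(R_i^2/n_i) - 3(N+1)
     = 12/(18*19) * (52.5^2/5 + 43.5^2/4 + 18.5^2/4 + 56.5^2/5) - 3*19
     = 0.035088 * 1748.33 - 57
     = 4.344737.
Step 4: Ties present; correction factor C = 1 - 72/(18^3 - 18) = 0.987616. Corrected H = 4.344737 / 0.987616 = 4.399216.
Step 5: Under H0, H ~ chi^2(3); p-value = 0.221458.
Step 6: alpha = 0.05. fail to reject H0.

H = 4.3992, df = 3, p = 0.221458, fail to reject H0.


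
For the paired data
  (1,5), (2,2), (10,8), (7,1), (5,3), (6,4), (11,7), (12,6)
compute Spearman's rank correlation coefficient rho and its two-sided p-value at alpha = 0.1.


Step 1: Rank x and y separately (midranks; no ties here).
rank(x): 1->1, 2->2, 10->6, 7->5, 5->3, 6->4, 11->7, 12->8
rank(y): 5->5, 2->2, 8->8, 1->1, 3->3, 4->4, 7->7, 6->6
Step 2: d_i = R_x(i) - R_y(i); compute d_i^2.
  (1-5)^2=16, (2-2)^2=0, (6-8)^2=4, (5-1)^2=16, (3-3)^2=0, (4-4)^2=0, (7-7)^2=0, (8-6)^2=4
sum(d^2) = 40.
Step 3: rho = 1 - 6*40 / (8*(8^2 - 1)) = 1 - 240/504 = 0.523810.
Step 4: Under H0, t = rho * sqrt((n-2)/(1-rho^2)) = 1.5062 ~ t(6).
Step 5: Two-sided p-value from the t-distribution with 6 df = 0.182721.
Step 6: alpha = 0.1. fail to reject H0.

rho = 0.5238, p = 0.182721, fail to reject H0 at alpha = 0.1.


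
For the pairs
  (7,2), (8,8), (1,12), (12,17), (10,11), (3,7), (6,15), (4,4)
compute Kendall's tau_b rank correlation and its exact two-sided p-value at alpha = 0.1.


Step 1: Enumerate the 28 unordered pairs (i,j) with i<j and classify each by sign(x_j-x_i) * sign(y_j-y_i).
  (1,2):dx=+1,dy=+6->C; (1,3):dx=-6,dy=+10->D; (1,4):dx=+5,dy=+15->C; (1,5):dx=+3,dy=+9->C
  (1,6):dx=-4,dy=+5->D; (1,7):dx=-1,dy=+13->D; (1,8):dx=-3,dy=+2->D; (2,3):dx=-7,dy=+4->D
  (2,4):dx=+4,dy=+9->C; (2,5):dx=+2,dy=+3->C; (2,6):dx=-5,dy=-1->C; (2,7):dx=-2,dy=+7->D
  (2,8):dx=-4,dy=-4->C; (3,4):dx=+11,dy=+5->C; (3,5):dx=+9,dy=-1->D; (3,6):dx=+2,dy=-5->D
  (3,7):dx=+5,dy=+3->C; (3,8):dx=+3,dy=-8->D; (4,5):dx=-2,dy=-6->C; (4,6):dx=-9,dy=-10->C
  (4,7):dx=-6,dy=-2->C; (4,8):dx=-8,dy=-13->C; (5,6):dx=-7,dy=-4->C; (5,7):dx=-4,dy=+4->D
  (5,8):dx=-6,dy=-7->C; (6,7):dx=+3,dy=+8->C; (6,8):dx=+1,dy=-3->D; (7,8):dx=-2,dy=-11->C
Step 2: C = 17, D = 11, total pairs = 28.
Step 3: tau = (C - D)/(n(n-1)/2) = (17 - 11)/28 = 0.214286.
Step 4: Exact two-sided p-value (enumerate n! = 40320 permutations of y under H0): p = 0.548413.
Step 5: alpha = 0.1. fail to reject H0.

tau_b = 0.2143 (C=17, D=11), p = 0.548413, fail to reject H0.


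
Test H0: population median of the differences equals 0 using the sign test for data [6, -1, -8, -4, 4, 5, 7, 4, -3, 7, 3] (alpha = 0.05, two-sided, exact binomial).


Step 1: Discard zero differences. Original n = 11; n_eff = number of nonzero differences = 11.
Nonzero differences (with sign): +6, -1, -8, -4, +4, +5, +7, +4, -3, +7, +3
Step 2: Count signs: positive = 7, negative = 4.
Step 3: Under H0: P(positive) = 0.5, so the number of positives S ~ Bin(11, 0.5).
Step 4: Two-sided exact p-value = sum of Bin(11,0.5) probabilities at or below the observed probability = 0.548828.
Step 5: alpha = 0.05. fail to reject H0.

n_eff = 11, pos = 7, neg = 4, p = 0.548828, fail to reject H0.


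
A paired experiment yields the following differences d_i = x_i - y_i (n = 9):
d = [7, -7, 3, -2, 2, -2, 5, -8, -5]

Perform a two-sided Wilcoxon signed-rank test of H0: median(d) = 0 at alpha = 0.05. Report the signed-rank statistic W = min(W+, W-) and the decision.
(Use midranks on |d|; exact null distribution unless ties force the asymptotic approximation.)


Step 1: Drop any zero differences (none here) and take |d_i|.
|d| = [7, 7, 3, 2, 2, 2, 5, 8, 5]
Step 2: Midrank |d_i| (ties get averaged ranks).
ranks: |7|->7.5, |7|->7.5, |3|->4, |2|->2, |2|->2, |2|->2, |5|->5.5, |8|->9, |5|->5.5
Step 3: Attach original signs; sum ranks with positive sign and with negative sign.
W+ = 7.5 + 4 + 2 + 5.5 = 19
W- = 7.5 + 2 + 2 + 9 + 5.5 = 26
(Check: W+ + W- = 45 should equal n(n+1)/2 = 45.)
Step 4: Test statistic W = min(W+, W-) = 19.
Step 5: Ties in |d|, so use the tie-corrected normal approximation.
        E[W] = n(n+1)/4 = 9*10/4 = 22.5.
        Tie groups: |d|=2 (t=3), |d|=5 (t=2), |d|=7 (t=2); sum(t^3 - t) = 36.
        Var[W] = n(n+1)(2n+1)/24 - sum(t^3-t)/48 = 1710/24 - 36/48 = 70.5.
        z = (W - E[W]) / sqrt(Var[W]) = (19 - 22.5) / 8.3964 = -0.4168.
        Two-sided p = 2*Phi(z) = 0.676793.
Step 6: alpha = 0.05. fail to reject H0.

W+ = 19, W- = 26, W = min = 19, p = 0.676793, fail to reject H0.


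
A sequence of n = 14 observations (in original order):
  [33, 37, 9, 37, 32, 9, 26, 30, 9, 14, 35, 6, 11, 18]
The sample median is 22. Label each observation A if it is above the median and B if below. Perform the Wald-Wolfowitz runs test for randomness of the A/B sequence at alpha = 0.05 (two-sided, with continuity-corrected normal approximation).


Step 1: Compute median = 22; label A = above, B = below.
Labels in order: AABAABAABBABBB  (n_A = 7, n_B = 7)
Step 2: Count runs R = 8.
Step 3: Under H0 (random ordering), E[R] = 2*n_A*n_B/(n_A+n_B) + 1 = 2*7*7/14 + 1 = 8.0000.
        Var[R] = 2*n_A*n_B*(2*n_A*n_B - n_A - n_B) / ((n_A+n_B)^2 * (n_A+n_B-1)) = 8232/2548 = 3.2308.
        SD[R] = 1.7974.
Step 4: R = E[R], so z = 0 with no continuity correction.
Step 5: Two-sided p-value via normal approximation = 2*(1 - Phi(|z|)) = 1.000000.
Step 6: alpha = 0.05. fail to reject H0.

R = 8, z = 0.0000, p = 1.000000, fail to reject H0.


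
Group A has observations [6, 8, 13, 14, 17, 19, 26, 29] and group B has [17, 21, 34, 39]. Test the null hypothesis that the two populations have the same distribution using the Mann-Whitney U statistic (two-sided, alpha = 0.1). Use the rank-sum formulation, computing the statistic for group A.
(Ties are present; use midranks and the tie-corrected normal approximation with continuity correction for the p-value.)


Step 1: Combine and sort all 12 observations; assign midranks.
sorted (value, group): (6,X), (8,X), (13,X), (14,X), (17,X), (17,Y), (19,X), (21,Y), (26,X), (29,X), (34,Y), (39,Y)
ranks: 6->1, 8->2, 13->3, 14->4, 17->5.5, 17->5.5, 19->7, 21->8, 26->9, 29->10, 34->11, 39->12
Step 2: Rank sum for X: R1 = 1 + 2 + 3 + 4 + 5.5 + 7 + 9 + 10 = 41.5.
Step 3: U_X = R1 - n1(n1+1)/2 = 41.5 - 8*9/2 = 41.5 - 36 = 5.5.
       U_Y = n1*n2 - U_X = 32 - 5.5 = 26.5.
Step 4: Ties are present, so use the tie-corrected normal approximation (with continuity correction) for the p-value.
Step 5: p-value = 0.088869; compare to alpha = 0.1. reject H0.

U_X = 5.5, p = 0.088869, reject H0 at alpha = 0.1.


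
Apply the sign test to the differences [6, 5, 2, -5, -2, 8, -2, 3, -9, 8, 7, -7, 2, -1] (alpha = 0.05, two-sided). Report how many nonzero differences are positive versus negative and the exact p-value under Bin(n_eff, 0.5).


Step 1: Discard zero differences. Original n = 14; n_eff = number of nonzero differences = 14.
Nonzero differences (with sign): +6, +5, +2, -5, -2, +8, -2, +3, -9, +8, +7, -7, +2, -1
Step 2: Count signs: positive = 8, negative = 6.
Step 3: Under H0: P(positive) = 0.5, so the number of positives S ~ Bin(14, 0.5).
Step 4: Two-sided exact p-value = sum of Bin(14,0.5) probabilities at or below the observed probability = 0.790527.
Step 5: alpha = 0.05. fail to reject H0.

n_eff = 14, pos = 8, neg = 6, p = 0.790527, fail to reject H0.


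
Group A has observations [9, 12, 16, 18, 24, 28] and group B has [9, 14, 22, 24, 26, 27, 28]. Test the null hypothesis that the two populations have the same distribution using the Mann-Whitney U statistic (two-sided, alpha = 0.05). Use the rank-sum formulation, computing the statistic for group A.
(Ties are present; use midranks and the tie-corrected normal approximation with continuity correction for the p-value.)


Step 1: Combine and sort all 13 observations; assign midranks.
sorted (value, group): (9,X), (9,Y), (12,X), (14,Y), (16,X), (18,X), (22,Y), (24,X), (24,Y), (26,Y), (27,Y), (28,X), (28,Y)
ranks: 9->1.5, 9->1.5, 12->3, 14->4, 16->5, 18->6, 22->7, 24->8.5, 24->8.5, 26->10, 27->11, 28->12.5, 28->12.5
Step 2: Rank sum for X: R1 = 1.5 + 3 + 5 + 6 + 8.5 + 12.5 = 36.5.
Step 3: U_X = R1 - n1(n1+1)/2 = 36.5 - 6*7/2 = 36.5 - 21 = 15.5.
       U_Y = n1*n2 - U_X = 42 - 15.5 = 26.5.
Step 4: Ties are present, so use the tie-corrected normal approximation (with continuity correction) for the p-value.
Step 5: p-value = 0.473221; compare to alpha = 0.05. fail to reject H0.

U_X = 15.5, p = 0.473221, fail to reject H0 at alpha = 0.05.


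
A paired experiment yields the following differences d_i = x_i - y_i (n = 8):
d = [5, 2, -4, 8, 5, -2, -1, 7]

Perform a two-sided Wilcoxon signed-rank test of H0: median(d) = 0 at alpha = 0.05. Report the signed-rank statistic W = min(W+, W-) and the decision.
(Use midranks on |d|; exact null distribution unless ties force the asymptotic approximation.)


Step 1: Drop any zero differences (none here) and take |d_i|.
|d| = [5, 2, 4, 8, 5, 2, 1, 7]
Step 2: Midrank |d_i| (ties get averaged ranks).
ranks: |5|->5.5, |2|->2.5, |4|->4, |8|->8, |5|->5.5, |2|->2.5, |1|->1, |7|->7
Step 3: Attach original signs; sum ranks with positive sign and with negative sign.
W+ = 5.5 + 2.5 + 8 + 5.5 + 7 = 28.5
W- = 4 + 2.5 + 1 = 7.5
(Check: W+ + W- = 36 should equal n(n+1)/2 = 36.)
Step 4: Test statistic W = min(W+, W-) = 7.5.
Step 5: Ties in |d|, so use the tie-corrected normal approximation.
        E[W] = n(n+1)/4 = 8*9/4 = 18.
        Tie groups: |d|=2 (t=2), |d|=5 (t=2); sum(t^3 - t) = 12.
        Var[W] = n(n+1)(2n+1)/24 - sum(t^3-t)/48 = 1224/24 - 12/48 = 50.75.
        z = (W - E[W]) / sqrt(Var[W]) = (7.5 - 18) / 7.1239 = -1.4739.
        Two-sided p = 2*Phi(z) = 0.140506.
Step 6: alpha = 0.05. fail to reject H0.

W+ = 28.5, W- = 7.5, W = min = 7.5, p = 0.140506, fail to reject H0.


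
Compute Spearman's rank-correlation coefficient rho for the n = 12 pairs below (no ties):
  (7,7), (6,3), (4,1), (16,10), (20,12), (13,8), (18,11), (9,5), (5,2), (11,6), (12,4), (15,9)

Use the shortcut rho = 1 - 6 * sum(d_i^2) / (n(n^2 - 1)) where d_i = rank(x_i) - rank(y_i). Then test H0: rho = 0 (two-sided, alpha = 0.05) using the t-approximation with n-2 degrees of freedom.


Step 1: Rank x and y separately (midranks; no ties here).
rank(x): 7->4, 6->3, 4->1, 16->10, 20->12, 13->8, 18->11, 9->5, 5->2, 11->6, 12->7, 15->9
rank(y): 7->7, 3->3, 1->1, 10->10, 12->12, 8->8, 11->11, 5->5, 2->2, 6->6, 4->4, 9->9
Step 2: d_i = R_x(i) - R_y(i); compute d_i^2.
  (4-7)^2=9, (3-3)^2=0, (1-1)^2=0, (10-10)^2=0, (12-12)^2=0, (8-8)^2=0, (11-11)^2=0, (5-5)^2=0, (2-2)^2=0, (6-6)^2=0, (7-4)^2=9, (9-9)^2=0
sum(d^2) = 18.
Step 3: rho = 1 - 6*18 / (12*(12^2 - 1)) = 1 - 108/1716 = 0.937063.
Step 4: Under H0, t = rho * sqrt((n-2)/(1-rho^2)) = 8.4868 ~ t(10).
Step 5: Two-sided p-value from the t-distribution with 10 df = 0.000007.
Step 6: alpha = 0.05. reject H0.

rho = 0.9371, p = 0.000007, reject H0 at alpha = 0.05.
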